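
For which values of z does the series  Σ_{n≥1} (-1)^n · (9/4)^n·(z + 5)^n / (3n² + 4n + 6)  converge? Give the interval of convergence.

The ratio of consecutive coefficients is [(3n² + 4n + 6)/(3(n+1)² + 4(n+1) + 6)] · 9/4 → 9/4.
Hence the series converges for |z + 5| < 1/(9/4) = 4/9, so the radius of convergence is 4/9.
At z = -41/9: the series is dominated by a constant times Σ 1/n², which converges (p = 2 > 1).
At z = -49/9: absolute convergence follows by limit comparison with Σ 1/n².

[-49/9, -41/9]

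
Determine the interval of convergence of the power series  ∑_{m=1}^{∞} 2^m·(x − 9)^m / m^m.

Root test: |a_m|^(1/m) = 2/m → 0.
The limit is 0 for every x, so R = ∞.

(−∞, ∞)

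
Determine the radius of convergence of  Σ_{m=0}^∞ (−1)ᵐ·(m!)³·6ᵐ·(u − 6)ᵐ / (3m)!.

Ratio test: |a_{m+1}/a_m| = (m+1)³/[(3m+1)·(3m+2)·(3m+3)] · 6 → 2/9 as m → ∞.
Hence the series converges for |u − 6| < 1/(2/9) = 9/2, so the radius of convergence is 9/2.

R = 9/2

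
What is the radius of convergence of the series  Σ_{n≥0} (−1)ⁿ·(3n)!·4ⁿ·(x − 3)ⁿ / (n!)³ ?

Ratio test: |a_{n+1}/a_n| = (3n+1)·(3n+2)·(3n+3)/(n+1)³ · 4 → 108 as n → ∞.
Thus R = 1/(108) = 1/108.

R = 1/108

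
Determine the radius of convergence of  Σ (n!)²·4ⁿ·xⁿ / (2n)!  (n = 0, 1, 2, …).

R = 1

Apply the ratio test: |a_{n+1}| / |a_n| = (n+1)²/[(2n+1)·(2n+2)] · 4, which tends to 1 as n → ∞.
Hence R = 1.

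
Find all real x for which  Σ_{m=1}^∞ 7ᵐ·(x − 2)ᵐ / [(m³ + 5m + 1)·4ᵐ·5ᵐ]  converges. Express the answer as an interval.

By the ratio test, |a_{m+1}/a_m| = [(m³ + 5m + 1)/((m+1)³ + 5(m+1) + 1)] · 7/(4·5) → 7/20.
Convergence for |x − 2| · 7/20 < 1, i.e. |x − 2| < 20/7. So R = 20/7.
At x = 34/7: the terms are on the order of 1/m³, so the series converges absolutely by comparison with the p-series (p = 3 > 1).
Endpoint x = -6/7: the series is dominated by a constant times Σ 1/m³, which converges (p = 3 > 1).

[-6/7, 34/7]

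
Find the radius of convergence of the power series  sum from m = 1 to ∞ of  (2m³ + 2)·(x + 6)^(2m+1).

R = 1

The ratio of consecutive coefficients is (2(m+1)³ + 2)/(2m³ + 2) → 1.
Successive powers of (x + 6) differ by 2, so the series converges when |x + 6|² · 1 < 1, i.e. |x + 6| < √(1) = 1. So R = 1.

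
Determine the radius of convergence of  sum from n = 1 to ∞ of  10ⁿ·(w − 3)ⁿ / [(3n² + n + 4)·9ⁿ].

By the ratio test, |a_{n+1}/a_n| = [(3n² + n + 4)/(3(n+1)² + (n+1) + 4)] · 10/9 → 10/9.
Thus R = 1/(10/9) = 9/10.

R = 9/10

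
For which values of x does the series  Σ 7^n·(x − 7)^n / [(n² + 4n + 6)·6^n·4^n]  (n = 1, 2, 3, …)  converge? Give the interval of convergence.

Apply the ratio test: |a_{n+1}| / |a_n| = [(n² + 4n + 6)/((n+1)² + 4(n+1) + 6)] · 7/(6·4), which tends to 7/24 as n → ∞.
Hence the series converges for |x − 7| < 1/(7/24) = 24/7, so the radius of convergence is 24/7.
When x = 73/7, absolute convergence follows by limit comparison with Σ 1/n².
At x = 25/7: the series is dominated by a constant times Σ 1/n², which converges (p = 2 > 1).

[25/7, 73/7]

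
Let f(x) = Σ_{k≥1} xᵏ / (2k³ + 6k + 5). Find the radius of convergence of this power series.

R = 1

Ratio test: |a_{k+1}/a_k| = (2k³ + 6k + 5)/(2(k+1)³ + 6(k+1) + 5) → 1 as k → ∞.
Hence R = 1.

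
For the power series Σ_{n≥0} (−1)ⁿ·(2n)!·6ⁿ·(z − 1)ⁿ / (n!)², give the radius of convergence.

Ratio test: |a_{n+1}/a_n| = (2n+1)·(2n+2)/(n+1)² · 6 → 24 as n → ∞.
Thus R = 1/(24) = 1/24.

R = 1/24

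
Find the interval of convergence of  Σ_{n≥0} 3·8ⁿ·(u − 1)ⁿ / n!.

Apply the ratio test: |a_{n+1}| / |a_n| = 3/3 · 8 · 1/(n+1), which tends to 0 as n → ∞.
The ratio tends to 0 regardless of u, hence R = ∞.

(−∞, ∞)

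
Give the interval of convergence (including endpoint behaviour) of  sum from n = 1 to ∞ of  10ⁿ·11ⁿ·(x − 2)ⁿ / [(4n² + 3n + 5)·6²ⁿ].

Apply the ratio test: |a_{n+1}| / |a_n| = [(4n² + 3n + 5)/(4(n+1)² + 3(n+1) + 5)] · 10·11/36, which tends to 55/18 as n → ∞.
Thus R = 1/(55/18) = 18/55.
Check x = 128/55: the series is dominated by a constant times Σ 1/n², which converges (p = 2 > 1).
Check x = 92/55: the series is dominated by a constant times Σ 1/n², which converges (p = 2 > 1).

[92/55, 128/55]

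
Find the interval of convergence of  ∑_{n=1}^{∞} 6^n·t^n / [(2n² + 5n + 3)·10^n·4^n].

[-20/3, 20/3]

Ratio test: |a_{n+1}/a_n| = [(2n² + 5n + 3)/(2(n+1)² + 5(n+1) + 3)] · 6/(10·4) → 3/20 as n → ∞.
Convergence for |t| · 3/20 < 1, i.e. |t| < 20/3. So R = 20/3.
When t = 20/3, the series is dominated by a constant times Σ 1/n², which converges (p = 2 > 1).
At t = -20/3: the terms are on the order of 1/n², so the series converges absolutely by comparison with the p-series (p = 2 > 1).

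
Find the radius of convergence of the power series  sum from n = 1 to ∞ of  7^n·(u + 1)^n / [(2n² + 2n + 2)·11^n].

By the ratio test, |a_{n+1}/a_n| = [(2n² + 2n + 2)/(2(n+1)² + 2(n+1) + 2)] · 7/11 → 7/11.
Hence the series converges for |u + 1| < 1/(7/11) = 11/7, so the radius of convergence is 11/7.

R = 11/7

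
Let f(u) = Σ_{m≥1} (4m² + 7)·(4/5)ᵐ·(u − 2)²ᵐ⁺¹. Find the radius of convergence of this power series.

Ratio test: |a_{m+1}/a_m| = [(4(m+1)² + 7)/(4m² + 7)] · 4/5 → 4/5 as m → ∞.
Since the exponent of (u − 2) increases by 2 each term, convergence requires |u − 2|² < 5/4, hence R = √5/2.

R = √5/2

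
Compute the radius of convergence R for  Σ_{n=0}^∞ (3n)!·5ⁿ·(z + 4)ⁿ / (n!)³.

R = 1/135

Apply the ratio test: |a_{n+1}| / |a_n| = (3n+1)·(3n+2)·(3n+3)/(n+1)³ · 5, which tends to 135 as n → ∞.
Convergence for |z + 4| · 135 < 1, i.e. |z + 4| < 1/135. So R = 1/135.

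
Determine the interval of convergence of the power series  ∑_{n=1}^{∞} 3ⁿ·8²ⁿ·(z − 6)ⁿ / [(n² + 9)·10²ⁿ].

[263/48, 313/48]

Apply the ratio test: |a_{n+1}| / |a_n| = [(n² + 9)/((n+1)² + 9)] · 3·64/100, which tends to 48/25 as n → ∞.
The series converges when 48/25 · |z − 6| < 1, giving R = 25/48.
Check z = 313/48: absolute convergence follows by limit comparison with Σ 1/n².
Check z = 263/48: the series is dominated by a constant times Σ 1/n², which converges (p = 2 > 1).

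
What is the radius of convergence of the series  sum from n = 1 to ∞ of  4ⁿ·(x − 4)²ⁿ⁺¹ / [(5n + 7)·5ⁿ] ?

Ratio test: |a_{n+1}/a_n| = [(5n + 7)/(5(n+1) + 7)] · 4/5 → 4/5 as n → ∞.
Since the exponent of (x − 4) increases by 2 each term, convergence requires |x − 4|² < 5/4, hence R = √5/2.

R = √5/2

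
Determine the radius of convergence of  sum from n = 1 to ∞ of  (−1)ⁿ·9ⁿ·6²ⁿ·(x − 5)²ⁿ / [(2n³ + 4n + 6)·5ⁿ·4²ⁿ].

R = 2√5/9

By the ratio test, |a_{n+1}/a_n| = [(2n³ + 4n + 6)/(2(n+1)³ + 4(n+1) + 6)] · 9·36/(5·16) → 81/20.
Successive powers of (x − 5) differ by 2, so the series converges when |x − 5|² · 81/20 < 1, i.e. |x − 5| < √(20/81). So R = 2√5/9.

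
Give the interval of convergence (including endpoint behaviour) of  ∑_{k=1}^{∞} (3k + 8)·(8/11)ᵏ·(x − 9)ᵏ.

(61/8, 83/8)

Apply the ratio test: |a_{k+1}| / |a_k| = [(3(k+1) + 8)/(3k + 8)] · 8/11, which tends to 8/11 as k → ∞.
Thus R = 1/(8/11) = 11/8.
When x = 83/8, the terms have absolute value of order k, which does not tend to 0, so the series diverges by the divergence test.
When x = 61/8, the terms do not tend to 0, so the series diverges.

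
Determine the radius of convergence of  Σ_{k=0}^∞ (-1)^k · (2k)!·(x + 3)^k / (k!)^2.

R = 1/4

Apply the ratio test: |a_{k+1}| / |a_k| = (2k+1)·(2k+2)/(k+1)², which tends to 4 as k → ∞.
The series converges when 4 · |x + 3| < 1, giving R = 1/4.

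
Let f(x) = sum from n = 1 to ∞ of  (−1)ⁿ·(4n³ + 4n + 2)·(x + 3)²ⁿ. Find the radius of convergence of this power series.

R = 1

By the ratio test, |a_{n+1}/a_n| = (4(n+1)³ + 4(n+1) + 2)/(4n³ + 4n + 2) → 1.
Successive powers of (x + 3) differ by 2, so the series converges when |x + 3|² · 1 < 1, i.e. |x + 3| < √(1) = 1. So R = 1.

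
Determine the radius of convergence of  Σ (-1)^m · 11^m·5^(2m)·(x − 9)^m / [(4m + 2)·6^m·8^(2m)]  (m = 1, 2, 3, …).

R = 384/275

The ratio of consecutive coefficients is [(4m + 2)/(4(m+1) + 2)] · 11·25/(6·64) → 275/384.
Hence the series converges for |x − 9| < 1/(275/384) = 384/275, so the radius of convergence is 384/275.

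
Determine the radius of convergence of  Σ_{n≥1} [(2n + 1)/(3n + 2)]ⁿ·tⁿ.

R = 3/2

Root test: |a_n|^(1/n) = (2n + 1)/(3n + 2) → 2/3.
Convergence for |t| · 2/3 < 1, i.e. |t| < 3/2. So R = 3/2.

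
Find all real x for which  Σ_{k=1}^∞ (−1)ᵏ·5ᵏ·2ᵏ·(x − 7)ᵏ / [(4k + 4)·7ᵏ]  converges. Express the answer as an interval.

(63/10, 77/10]

By the ratio test, |a_{k+1}/a_k| = [(4k + 4)/(4(k+1) + 4)] · 5·2/7 → 10/7.
Hence the series converges for |x − 7| < 1/(10/7) = 7/10, so the radius of convergence is 7/10.
At x = 77/10: an alternating series whose terms decrease to 0 in absolute value, so it converges by the Leibniz criterion.
Check x = 63/10: the terms are asymptotic to a nonzero constant times 1/k, so the series diverges by limit comparison with Σ 1/k.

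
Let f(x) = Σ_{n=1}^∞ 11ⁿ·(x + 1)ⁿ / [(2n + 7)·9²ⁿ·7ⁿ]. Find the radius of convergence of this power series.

R = 567/11

By the ratio test, |a_{n+1}/a_n| = [(2n + 7)/(2(n+1) + 7)] · 11/(81·7) → 11/567.
The series converges when 11/567 · |x + 1| < 1, giving R = 567/11.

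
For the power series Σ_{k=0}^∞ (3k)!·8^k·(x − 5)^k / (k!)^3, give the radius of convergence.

R = 1/216

Ratio test: |a_{k+1}/a_k| = (3k+1)·(3k+2)·(3k+3)/(k+1)³ · 8 → 216 as k → ∞.
Convergence for |x − 5| · 216 < 1, i.e. |x − 5| < 1/216. So R = 1/216.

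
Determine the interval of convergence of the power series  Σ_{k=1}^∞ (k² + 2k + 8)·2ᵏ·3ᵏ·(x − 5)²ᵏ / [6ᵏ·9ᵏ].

(2, 8)

By the ratio test, |a_{k+1}/a_k| = [((k+1)² + 2(k+1) + 8)/(k² + 2k + 8)] · 2·3/(6·9) → 1/9.
Successive powers of (x − 5) differ by 2, so the series converges when |x − 5|² · 1/9 < 1, i.e. |x − 5| < √(9) = 3. So R = 3.
Endpoint x = 8: the k-th term does not approach 0; divergence by the term test.
Endpoint x = 2: the terms do not tend to 0, so the series diverges.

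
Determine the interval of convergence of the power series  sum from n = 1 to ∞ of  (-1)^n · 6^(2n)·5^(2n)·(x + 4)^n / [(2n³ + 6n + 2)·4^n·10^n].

[-182/45, -178/45]

The ratio of consecutive coefficients is [(2n³ + 6n + 2)/(2(n+1)³ + 6(n+1) + 2)] · 36·25/(4·10) → 45/2.
The series converges when 45/2 · |x + 4| < 1, giving R = 2/45.
At x = -178/45: the series is dominated by a constant times Σ 1/n³, which converges (p = 3 > 1).
When x = -182/45, the series is dominated by a constant times Σ 1/n³, which converges (p = 3 > 1).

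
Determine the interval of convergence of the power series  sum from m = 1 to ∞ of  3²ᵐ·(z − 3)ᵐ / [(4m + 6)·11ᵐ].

The ratio of consecutive coefficients is [(4m + 6)/(4(m+1) + 6)] · 9/11 → 9/11.
Convergence for |z − 3| · 9/11 < 1, i.e. |z − 3| < 11/9. So R = 11/9.
When z = 38/9, comparison with the harmonic series Σ 1/m shows the series diverges.
At z = 16/9: convergence follows from the alternating series test (terms decrease monotonically to 0).

[16/9, 38/9)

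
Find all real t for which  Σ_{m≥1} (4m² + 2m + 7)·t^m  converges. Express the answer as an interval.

By the ratio test, |a_{m+1}/a_m| = (4(m+1)² + 2(m+1) + 7)/(4m² + 2m + 7) → 1.
So the series converges when |t| < 1 and diverges when |t| > 1; R = 1.
When t = 1, the m-th term does not approach 0; divergence by the term test.
At t = -1: the m-th term does not approach 0; divergence by the term test.

(-1, 1)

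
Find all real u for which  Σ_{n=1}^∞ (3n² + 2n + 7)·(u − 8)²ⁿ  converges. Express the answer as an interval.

(7, 9)

The ratio of consecutive coefficients is (3(n+1)² + 2(n+1) + 7)/(3n² + 2n + 7) → 1.
Successive powers of (u − 8) differ by 2, so the series converges when |u − 8|² · 1 < 1, i.e. |u − 8| < √(1) = 1. So R = 1.
When u = 9, the terms do not tend to 0, so the series diverges.
Endpoint u = 7: the n-th term does not approach 0; divergence by the term test.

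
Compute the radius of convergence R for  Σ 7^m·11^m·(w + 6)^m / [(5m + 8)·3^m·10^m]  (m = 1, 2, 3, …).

R = 30/77

Ratio test: |a_{m+1}/a_m| = [(5m + 8)/(5(m+1) + 8)] · 7·11/(3·10) → 77/30 as m → ∞.
Convergence for |w + 6| · 77/30 < 1, i.e. |w + 6| < 30/77. So R = 30/77.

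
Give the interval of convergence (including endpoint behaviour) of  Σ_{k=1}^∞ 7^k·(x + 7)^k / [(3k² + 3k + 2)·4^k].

The ratio of consecutive coefficients is [(3k² + 3k + 2)/(3(k+1)² + 3(k+1) + 2)] · 7/4 → 7/4.
Thus R = 1/(7/4) = 4/7.
At x = -45/7: absolute convergence follows by limit comparison with Σ 1/k².
When x = -53/7, the terms are on the order of 1/k², so the series converges absolutely by comparison with the p-series (p = 2 > 1).

[-53/7, -45/7]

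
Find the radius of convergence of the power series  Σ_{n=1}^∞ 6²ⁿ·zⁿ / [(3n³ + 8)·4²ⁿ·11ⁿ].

The ratio of consecutive coefficients is [(3n³ + 8)/(3(n+1)³ + 8)] · 36/(16·11) → 9/44.
Convergence for |z| · 9/44 < 1, i.e. |z| < 44/9. So R = 44/9.

R = 44/9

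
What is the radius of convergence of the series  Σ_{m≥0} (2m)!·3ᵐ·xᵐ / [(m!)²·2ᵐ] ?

R = 1/6

By the ratio test, |a_{m+1}/a_m| = (2m+1)·(2m+2)/(m+1)² · 3/2 → 6.
Convergence for |x| · 6 < 1, i.e. |x| < 1/6. So R = 1/6.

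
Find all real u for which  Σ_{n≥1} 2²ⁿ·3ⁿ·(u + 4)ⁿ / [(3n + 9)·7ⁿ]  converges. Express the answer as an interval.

[-55/12, -41/12)

The ratio of consecutive coefficients is [(3n + 9)/(3(n+1) + 9)] · 4·3/7 → 12/7.
Thus R = 1/(12/7) = 7/12.
At u = -41/12: comparison with the harmonic series Σ 1/n shows the series diverges.
When u = -55/12, convergence follows from the alternating series test (terms decrease monotonically to 0).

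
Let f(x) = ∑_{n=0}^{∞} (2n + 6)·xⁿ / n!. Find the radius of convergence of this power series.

Apply the ratio test: |a_{n+1}| / |a_n| = (2(n+1) + 6)/(2n + 6) · 1/(n+1), which tends to 0 as n → ∞.
Since the limit is 0 < 1 for every x, the series converges on all of ℝ and R = ∞.

R = ∞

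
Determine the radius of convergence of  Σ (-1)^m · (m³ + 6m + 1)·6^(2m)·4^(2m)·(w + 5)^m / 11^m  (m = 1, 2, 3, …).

R = 11/576

By the ratio test, |a_{m+1}/a_m| = [((m+1)³ + 6(m+1) + 1)/(m³ + 6m + 1)] · 36·16/11 → 576/11.
The series converges when 576/11 · |w + 5| < 1, giving R = 11/576.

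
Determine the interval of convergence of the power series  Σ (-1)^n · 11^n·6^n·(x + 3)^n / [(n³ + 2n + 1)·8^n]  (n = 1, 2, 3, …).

Ratio test: |a_{n+1}/a_n| = [(n³ + 2n + 1)/((n+1)³ + 2(n+1) + 1)] · 11·6/8 → 33/4 as n → ∞.
Hence the series converges for |x + 3| < 1/(33/4) = 4/33, so the radius of convergence is 4/33.
When x = -95/33, the terms are on the order of 1/n³, so the series converges absolutely by comparison with the p-series (p = 3 > 1).
Endpoint x = -103/33: absolute convergence follows by limit comparison with Σ 1/n³.

[-103/33, -95/33]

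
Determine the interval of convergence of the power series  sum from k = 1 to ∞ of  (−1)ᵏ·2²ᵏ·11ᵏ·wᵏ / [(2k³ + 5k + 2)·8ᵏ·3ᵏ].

[-6/11, 6/11]

Apply the ratio test: |a_{k+1}| / |a_k| = [(2k³ + 5k + 2)/(2(k+1)³ + 5(k+1) + 2)] · 4·11/(8·3), which tends to 11/6 as k → ∞.
The series converges when 11/6 · |w| < 1, giving R = 6/11.
When w = 6/11, absolute convergence follows by limit comparison with Σ 1/k³.
Endpoint w = -6/11: the terms are on the order of 1/k³, so the series converges absolutely by comparison with the p-series (p = 3 > 1).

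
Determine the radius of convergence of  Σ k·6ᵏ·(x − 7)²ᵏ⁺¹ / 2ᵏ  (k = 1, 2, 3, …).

R = √3/3

Ratio test: |a_{k+1}/a_k| = [(k+1)/k] · 6/2 → 3 as k → ∞.
Since the exponent of (x − 7) increases by 2 each term, convergence requires |x − 7|² < 1/3, hence R = √3/3.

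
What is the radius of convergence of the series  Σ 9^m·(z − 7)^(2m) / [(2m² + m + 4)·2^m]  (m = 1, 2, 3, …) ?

Ratio test: |a_{m+1}/a_m| = [(2m² + m + 4)/(2(m+1)² + (m+1) + 4)] · 9/2 → 9/2 as m → ∞.
Writing y = (z − 7)², the series in y has radius 2/9, so |z − 7| < √(2/9) and R = √2/3.

R = √2/3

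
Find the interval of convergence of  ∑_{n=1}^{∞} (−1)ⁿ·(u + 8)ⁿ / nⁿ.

Root test: |a_n|^(1/n) = 1/n → 0.
Since the n-th root of |a_n| tends to 0, the series converges for all real u; R = ∞.

(−∞, ∞)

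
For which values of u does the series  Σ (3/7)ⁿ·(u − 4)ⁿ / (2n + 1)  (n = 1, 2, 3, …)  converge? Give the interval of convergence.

By the ratio test, |a_{n+1}/a_n| = [(2n + 1)/(2(n+1) + 1)] · 3/7 → 3/7.
Thus R = 1/(3/7) = 7/3.
Check u = 19/3: the terms behave like c/n; limit comparison with the harmonic series gives divergence.
Endpoint u = 5/3: an alternating series whose terms decrease to 0 in absolute value, so it converges by the Leibniz criterion.

[5/3, 19/3)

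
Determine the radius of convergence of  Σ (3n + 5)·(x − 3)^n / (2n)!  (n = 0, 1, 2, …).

By the ratio test, |a_{n+1}/a_n| = (3(n+1) + 5)/(3n + 5) · 1/[(2n+1)·(2n+2)] → 0.
The limit is 0, so the series converges for all x; R = ∞.

R = ∞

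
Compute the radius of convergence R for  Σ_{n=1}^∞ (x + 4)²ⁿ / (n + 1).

R = 1

The ratio of consecutive coefficients is (n + 1)/((n+1) + 1) → 1.
Since the exponent of (x + 4) increases by 2 each term, convergence requires |x + 4|² < 1, hence R = 1.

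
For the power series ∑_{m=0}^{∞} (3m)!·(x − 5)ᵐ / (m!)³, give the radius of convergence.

By the ratio test, |a_{m+1}/a_m| = (3m+1)·(3m+2)·(3m+3)/(m+1)³ → 27.
Hence the series converges for |x − 5| < 1/(27) = 1/27, so the radius of convergence is 1/27.

R = 1/27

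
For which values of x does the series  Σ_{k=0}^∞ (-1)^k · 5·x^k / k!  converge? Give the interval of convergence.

(−∞, ∞)

The ratio of consecutive coefficients is 5/5 · 1/(k+1) → 0.
The ratio tends to 0 regardless of x, hence R = ∞.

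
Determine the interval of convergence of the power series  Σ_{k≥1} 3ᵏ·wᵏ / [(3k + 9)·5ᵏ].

[-5/3, 5/3)

The ratio of consecutive coefficients is [(3k + 9)/(3(k+1) + 9)] · 3/5 → 3/5.
The series converges when 3/5 · |w| < 1, giving R = 5/3.
Check w = 5/3: comparison with the harmonic series Σ 1/k shows the series diverges.
Endpoint w = -5/3: the terms alternate in sign and decrease monotonically to 0 in absolute value (size ~ c/k), so the alternating series test gives convergence.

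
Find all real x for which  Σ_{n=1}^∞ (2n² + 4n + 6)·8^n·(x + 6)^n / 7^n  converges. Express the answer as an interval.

The ratio of consecutive coefficients is [(2(n+1)² + 4(n+1) + 6)/(2n² + 4n + 6)] · 8/7 → 8/7.
Thus R = 1/(8/7) = 7/8.
Check x = -41/8: the n-th term does not approach 0; divergence by the term test.
Endpoint x = -55/8: the n-th term does not approach 0; divergence by the term test.

(-55/8, -41/8)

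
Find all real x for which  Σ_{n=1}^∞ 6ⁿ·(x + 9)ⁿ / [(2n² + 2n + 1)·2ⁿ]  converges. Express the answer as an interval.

By the ratio test, |a_{n+1}/a_n| = [(2n² + 2n + 1)/(2(n+1)² + 2(n+1) + 1)] · 6/2 → 3.
The series converges when 3 · |x + 9| < 1, giving R = 1/3.
At x = -26/3: the series is dominated by a constant times Σ 1/n², which converges (p = 2 > 1).
When x = -28/3, the series is dominated by a constant times Σ 1/n², which converges (p = 2 > 1).

[-28/3, -26/3]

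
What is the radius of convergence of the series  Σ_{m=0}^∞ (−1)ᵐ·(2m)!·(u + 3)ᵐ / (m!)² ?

Ratio test: |a_{m+1}/a_m| = (2m+1)·(2m+2)/(m+1)² → 4 as m → ∞.
Thus R = 1/(4) = 1/4.

R = 1/4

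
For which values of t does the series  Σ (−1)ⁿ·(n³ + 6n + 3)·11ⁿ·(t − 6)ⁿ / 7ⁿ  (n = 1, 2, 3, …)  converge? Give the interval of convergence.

(59/11, 73/11)

Ratio test: |a_{n+1}/a_n| = [((n+1)³ + 6(n+1) + 3)/(n³ + 6n + 3)] · 11/7 → 11/7 as n → ∞.
The series converges when 11/7 · |t − 6| < 1, giving R = 7/11.
When t = 73/11, the terms do not tend to 0, so the series diverges.
At t = 59/11: the terms have absolute value of order n³, which does not tend to 0, so the series diverges by the divergence test.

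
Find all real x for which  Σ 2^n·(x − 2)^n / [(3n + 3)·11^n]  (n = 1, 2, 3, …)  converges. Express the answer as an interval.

Ratio test: |a_{n+1}/a_n| = [(3n + 3)/(3(n+1) + 3)] · 2/11 → 2/11 as n → ∞.
The series converges when 2/11 · |x − 2| < 1, giving R = 11/2.
Endpoint x = 15/2: comparison with the harmonic series Σ 1/n shows the series diverges.
Endpoint x = -7/2: the terms alternate in sign and decrease monotonically to 0 in absolute value (size ~ c/n), so the alternating series test gives convergence.

[-7/2, 15/2)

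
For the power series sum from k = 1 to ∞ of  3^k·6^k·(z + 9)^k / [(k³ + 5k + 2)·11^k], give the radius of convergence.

R = 11/18

The ratio of consecutive coefficients is [(k³ + 5k + 2)/((k+1)³ + 5(k+1) + 2)] · 3·6/11 → 18/11.
The series converges when 18/11 · |z + 9| < 1, giving R = 11/18.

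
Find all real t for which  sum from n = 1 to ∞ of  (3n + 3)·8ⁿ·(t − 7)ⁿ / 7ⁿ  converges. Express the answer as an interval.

(49/8, 63/8)

Ratio test: |a_{n+1}/a_n| = [(3(n+1) + 3)/(3n + 3)] · 8/7 → 8/7 as n → ∞.
Thus R = 1/(8/7) = 7/8.
When t = 63/8, the terms have absolute value of order n, which does not tend to 0, so the series diverges by the divergence test.
Check t = 49/8: the n-th term does not approach 0; divergence by the term test.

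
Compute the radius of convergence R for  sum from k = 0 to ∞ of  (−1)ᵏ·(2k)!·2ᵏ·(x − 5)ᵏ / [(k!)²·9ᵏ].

The ratio of consecutive coefficients is (2k+1)·(2k+2)/(k+1)² · 2/9 → 8/9.
Convergence for |x − 5| · 8/9 < 1, i.e. |x − 5| < 9/8. So R = 9/8.

R = 9/8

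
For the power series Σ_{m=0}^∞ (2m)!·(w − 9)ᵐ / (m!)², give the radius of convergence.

Apply the ratio test: |a_{m+1}| / |a_m| = (2m+1)·(2m+2)/(m+1)², which tends to 4 as m → ∞.
Thus R = 1/(4) = 1/4.

R = 1/4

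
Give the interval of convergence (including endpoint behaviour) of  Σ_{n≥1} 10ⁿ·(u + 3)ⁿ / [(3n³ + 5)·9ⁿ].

[-39/10, -21/10]

Ratio test: |a_{n+1}/a_n| = [(3n³ + 5)/(3(n+1)³ + 5)] · 10/9 → 10/9 as n → ∞.
The series converges when 10/9 · |u + 3| < 1, giving R = 9/10.
Check u = -21/10: the series is dominated by a constant times Σ 1/n³, which converges (p = 3 > 1).
When u = -39/10, the terms are on the order of 1/n³, so the series converges absolutely by comparison with the p-series (p = 3 > 1).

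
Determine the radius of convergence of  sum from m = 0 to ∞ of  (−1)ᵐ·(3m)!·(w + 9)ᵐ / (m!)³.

R = 1/27

The ratio of consecutive coefficients is (3m+1)·(3m+2)·(3m+3)/(m+1)³ → 27.
Thus R = 1/(27) = 1/27.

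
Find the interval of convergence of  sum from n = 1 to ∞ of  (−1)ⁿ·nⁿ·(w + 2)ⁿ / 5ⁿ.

{-2}

By the Cauchy root test, |a_n|^(1/n) = n/5 → ∞.
Since the n-th root of |a_n| is unbounded, the series converges only at w = -2; R = 0.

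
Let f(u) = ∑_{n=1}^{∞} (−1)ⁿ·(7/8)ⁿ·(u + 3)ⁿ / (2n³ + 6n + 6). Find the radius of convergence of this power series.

The ratio of consecutive coefficients is [(2n³ + 6n + 6)/(2(n+1)³ + 6(n+1) + 6)] · 7/8 → 7/8.
The series converges when 7/8 · |u + 3| < 1, giving R = 8/7.

R = 8/7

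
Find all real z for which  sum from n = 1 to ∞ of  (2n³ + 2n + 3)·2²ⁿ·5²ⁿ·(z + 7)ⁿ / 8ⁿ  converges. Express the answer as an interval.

(-177/25, -173/25)

Apply the ratio test: |a_{n+1}| / |a_n| = [(2(n+1)³ + 2(n+1) + 3)/(2n³ + 2n + 3)] · 4·25/8, which tends to 25/2 as n → ∞.
Hence the series converges for |z + 7| < 1/(25/2) = 2/25, so the radius of convergence is 2/25.
When z = -173/25, the terms have absolute value of order n³, which does not tend to 0, so the series diverges by the divergence test.
Endpoint z = -177/25: the n-th term does not approach 0; divergence by the term test.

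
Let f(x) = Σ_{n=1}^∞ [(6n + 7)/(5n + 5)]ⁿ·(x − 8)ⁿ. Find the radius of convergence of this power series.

By the Cauchy root test, |a_n|^(1/n) = (6n + 7)/(5n + 5) → 6/5.
Thus R = 1/(6/5) = 5/6.

R = 5/6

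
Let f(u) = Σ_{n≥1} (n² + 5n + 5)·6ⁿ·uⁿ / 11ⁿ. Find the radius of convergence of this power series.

R = 11/6

By the ratio test, |a_{n+1}/a_n| = [((n+1)² + 5(n+1) + 5)/(n² + 5n + 5)] · 6/11 → 6/11.
Hence the series converges for |u| < 1/(6/11) = 11/6, so the radius of convergence is 11/6.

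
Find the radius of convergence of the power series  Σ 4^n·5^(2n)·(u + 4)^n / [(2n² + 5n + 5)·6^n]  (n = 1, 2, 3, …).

Ratio test: |a_{n+1}/a_n| = [(2n² + 5n + 5)/(2(n+1)² + 5(n+1) + 5)] · 4·25/6 → 50/3 as n → ∞.
Convergence for |u + 4| · 50/3 < 1, i.e. |u + 4| < 3/50. So R = 3/50.

R = 3/50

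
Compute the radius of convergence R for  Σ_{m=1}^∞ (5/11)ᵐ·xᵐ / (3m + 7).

The ratio of consecutive coefficients is [(3m + 7)/(3(m+1) + 7)] · 5/11 → 5/11.
Hence the series converges for |x| < 1/(5/11) = 11/5, so the radius of convergence is 11/5.

R = 11/5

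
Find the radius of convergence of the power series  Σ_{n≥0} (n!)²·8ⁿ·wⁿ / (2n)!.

Apply the ratio test: |a_{n+1}| / |a_n| = (n+1)²/[(2n+1)·(2n+2)] · 8, which tends to 2 as n → ∞.
Hence the series converges for |w| < 1/(2) = 1/2, so the radius of convergence is 1/2.

R = 1/2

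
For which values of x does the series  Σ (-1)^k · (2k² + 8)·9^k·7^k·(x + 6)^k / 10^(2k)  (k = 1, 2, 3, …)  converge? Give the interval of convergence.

(-478/63, -278/63)

By the ratio test, |a_{k+1}/a_k| = [(2(k+1)² + 8)/(2k² + 8)] · 9·7/100 → 63/100.
The series converges when 63/100 · |x + 6| < 1, giving R = 100/63.
Endpoint x = -278/63: the terms do not tend to 0, so the series diverges.
At x = -478/63: the terms do not tend to 0, so the series diverges.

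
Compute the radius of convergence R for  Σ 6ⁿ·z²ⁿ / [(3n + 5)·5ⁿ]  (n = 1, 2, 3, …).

Ratio test: |a_{n+1}/a_n| = [(3n + 5)/(3(n+1) + 5)] · 6/5 → 6/5 as n → ∞.
Successive powers of z differ by 2, so the series converges when |z|² · 6/5 < 1, i.e. |z| < √(5/6). So R = √30/6.

R = √30/6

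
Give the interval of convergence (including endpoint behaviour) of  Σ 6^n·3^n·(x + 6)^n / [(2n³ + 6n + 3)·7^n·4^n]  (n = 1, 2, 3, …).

[-68/9, -40/9]

By the ratio test, |a_{n+1}/a_n| = [(2n³ + 6n + 3)/(2(n+1)³ + 6(n+1) + 3)] · 6·3/(7·4) → 9/14.
The series converges when 9/14 · |x + 6| < 1, giving R = 14/9.
At x = -40/9: the series is dominated by a constant times Σ 1/n³, which converges (p = 3 > 1).
At x = -68/9: the series is dominated by a constant times Σ 1/n³, which converges (p = 3 > 1).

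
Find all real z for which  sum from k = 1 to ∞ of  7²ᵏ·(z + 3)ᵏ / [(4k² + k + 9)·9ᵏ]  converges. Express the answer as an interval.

Apply the ratio test: |a_{k+1}| / |a_k| = [(4k² + k + 9)/(4(k+1)² + (k+1) + 9)] · 49/9, which tends to 49/9 as k → ∞.
Thus R = 1/(49/9) = 9/49.
At z = -138/49: the terms are on the order of 1/k², so the series converges absolutely by comparison with the p-series (p = 2 > 1).
When z = -156/49, absolute convergence follows by limit comparison with Σ 1/k².

[-156/49, -138/49]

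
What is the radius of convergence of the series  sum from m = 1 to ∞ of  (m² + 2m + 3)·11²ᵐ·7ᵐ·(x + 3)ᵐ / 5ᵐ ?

Ratio test: |a_{m+1}/a_m| = [((m+1)² + 2(m+1) + 3)/(m² + 2m + 3)] · 121·7/5 → 847/5 as m → ∞.
Hence the series converges for |x + 3| < 1/(847/5) = 5/847, so the radius of convergence is 5/847.

R = 5/847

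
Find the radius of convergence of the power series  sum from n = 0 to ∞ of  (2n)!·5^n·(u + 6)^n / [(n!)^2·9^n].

Apply the ratio test: |a_{n+1}| / |a_n| = (2n+1)·(2n+2)/(n+1)² · 5/9, which tends to 20/9 as n → ∞.
Convergence for |u + 6| · 20/9 < 1, i.e. |u + 6| < 9/20. So R = 9/20.

R = 9/20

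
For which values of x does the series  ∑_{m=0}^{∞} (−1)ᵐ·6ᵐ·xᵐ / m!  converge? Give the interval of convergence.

(−∞, ∞)

The ratio of consecutive coefficients is 6 · 1/(m+1) → 0.
Since the limit is 0 < 1 for every x, the series converges on all of ℝ and R = ∞.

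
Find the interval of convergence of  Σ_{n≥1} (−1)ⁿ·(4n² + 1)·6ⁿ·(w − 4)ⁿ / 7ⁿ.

Apply the ratio test: |a_{n+1}| / |a_n| = [(4(n+1)² + 1)/(4n² + 1)] · 6/7, which tends to 6/7 as n → ∞.
Thus R = 1/(6/7) = 7/6.
Endpoint w = 31/6: the terms do not tend to 0, so the series diverges.
When w = 17/6, the terms have absolute value of order n², which does not tend to 0, so the series diverges by the divergence test.

(17/6, 31/6)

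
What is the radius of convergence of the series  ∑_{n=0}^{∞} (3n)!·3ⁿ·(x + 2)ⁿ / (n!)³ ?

R = 1/81

Ratio test: |a_{n+1}/a_n| = (3n+1)·(3n+2)·(3n+3)/(n+1)³ · 3 → 81 as n → ∞.
Thus R = 1/(81) = 1/81.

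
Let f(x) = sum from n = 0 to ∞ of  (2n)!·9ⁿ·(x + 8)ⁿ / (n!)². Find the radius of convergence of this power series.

R = 1/36

Apply the ratio test: |a_{n+1}| / |a_n| = (2n+1)·(2n+2)/(n+1)² · 9, which tends to 36 as n → ∞.
Convergence for |x + 8| · 36 < 1, i.e. |x + 8| < 1/36. So R = 1/36.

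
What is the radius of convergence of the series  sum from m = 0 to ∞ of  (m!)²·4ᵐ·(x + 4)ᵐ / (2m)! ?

The ratio of consecutive coefficients is (m+1)²/[(2m+1)·(2m+2)] · 4 → 1.
Hence R = 1.

R = 1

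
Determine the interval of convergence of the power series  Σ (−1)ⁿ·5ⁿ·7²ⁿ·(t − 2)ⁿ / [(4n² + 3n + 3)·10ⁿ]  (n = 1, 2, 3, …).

[96/49, 100/49]

Ratio test: |a_{n+1}/a_n| = [(4n² + 3n + 3)/(4(n+1)² + 3(n+1) + 3)] · 5·49/10 → 49/2 as n → ∞.
Thus R = 1/(49/2) = 2/49.
Check t = 100/49: absolute convergence follows by limit comparison with Σ 1/n².
Endpoint t = 96/49: absolute convergence follows by limit comparison with Σ 1/n².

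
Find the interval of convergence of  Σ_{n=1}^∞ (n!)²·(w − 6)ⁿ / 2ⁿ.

Apply the ratio test: |a_{n+1}| / |a_n| = (n+1)² · 1/2, which tends to ∞ as n → ∞.
The ratio grows without bound, so the series diverges whenever (w − 6) ≠ 0; it converges only at w = 6. R = 0.

{6}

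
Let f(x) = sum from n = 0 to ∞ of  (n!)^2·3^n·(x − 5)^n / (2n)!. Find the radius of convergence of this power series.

Apply the ratio test: |a_{n+1}| / |a_n| = (n+1)²/[(2n+1)·(2n+2)] · 3, which tends to 3/4 as n → ∞.
Convergence for |x − 5| · 3/4 < 1, i.e. |x − 5| < 4/3. So R = 4/3.

R = 4/3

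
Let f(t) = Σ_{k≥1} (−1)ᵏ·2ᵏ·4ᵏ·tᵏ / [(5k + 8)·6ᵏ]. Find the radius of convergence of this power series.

Ratio test: |a_{k+1}/a_k| = [(5k + 8)/(5(k+1) + 8)] · 2·4/6 → 4/3 as k → ∞.
Hence the series converges for |t| < 1/(4/3) = 3/4, so the radius of convergence is 3/4.

R = 3/4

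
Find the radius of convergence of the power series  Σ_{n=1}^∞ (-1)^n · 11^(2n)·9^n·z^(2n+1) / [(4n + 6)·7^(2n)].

The ratio of consecutive coefficients is [(4n + 6)/(4(n+1) + 6)] · 121·9/49 → 1089/49.
Successive powers of z differ by 2, so the series converges when |z|² · 1089/49 < 1, i.e. |z| < √(49/1089) = 7/33. So R = 7/33.

R = 7/33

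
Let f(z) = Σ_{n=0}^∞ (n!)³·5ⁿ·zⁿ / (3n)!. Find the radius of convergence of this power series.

Apply the ratio test: |a_{n+1}| / |a_n| = (n+1)³/[(3n+1)·(3n+2)·(3n+3)] · 5, which tends to 5/27 as n → ∞.
The series converges when 5/27 · |z| < 1, giving R = 27/5.

R = 27/5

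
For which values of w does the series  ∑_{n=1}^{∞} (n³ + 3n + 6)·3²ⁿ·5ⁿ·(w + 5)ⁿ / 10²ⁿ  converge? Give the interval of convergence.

(-65/9, -25/9)

Ratio test: |a_{n+1}/a_n| = [((n+1)³ + 3(n+1) + 6)/(n³ + 3n + 6)] · 9·5/100 → 9/20 as n → ∞.
The series converges when 9/20 · |w + 5| < 1, giving R = 20/9.
When w = -25/9, the terms do not tend to 0, so the series diverges.
When w = -65/9, the terms have absolute value of order n³, which does not tend to 0, so the series diverges by the divergence test.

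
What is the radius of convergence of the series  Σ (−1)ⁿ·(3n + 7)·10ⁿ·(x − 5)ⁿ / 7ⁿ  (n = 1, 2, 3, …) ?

The ratio of consecutive coefficients is [(3(n+1) + 7)/(3n + 7)] · 10/7 → 10/7.
Convergence for |x − 5| · 10/7 < 1, i.e. |x − 5| < 7/10. So R = 7/10.

R = 7/10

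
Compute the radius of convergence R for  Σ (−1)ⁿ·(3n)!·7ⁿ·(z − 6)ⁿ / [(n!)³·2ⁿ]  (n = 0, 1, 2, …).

R = 2/189

Apply the ratio test: |a_{n+1}| / |a_n| = (3n+1)·(3n+2)·(3n+3)/(n+1)³ · 7/2, which tends to 189/2 as n → ∞.
The series converges when 189/2 · |z − 6| < 1, giving R = 2/189.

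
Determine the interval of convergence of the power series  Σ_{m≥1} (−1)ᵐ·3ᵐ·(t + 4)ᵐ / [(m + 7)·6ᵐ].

(-6, -2]

Ratio test: |a_{m+1}/a_m| = [(m + 7)/((m+1) + 7)] · 3/6 → 1/2 as m → ∞.
The series converges when 1/2 · |t + 4| < 1, giving R = 2.
Check t = -2: convergence follows from the alternating series test (terms decrease monotonically to 0).
Endpoint t = -6: the terms behave like c/m; limit comparison with the harmonic series gives divergence.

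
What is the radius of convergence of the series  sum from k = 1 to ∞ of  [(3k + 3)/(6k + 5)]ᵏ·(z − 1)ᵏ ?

R = 2

Root test: |a_k|^(1/k) = (3k + 3)/(6k + 5) → 1/2.
Convergence for |z − 1| · 1/2 < 1, i.e. |z − 1| < 2. So R = 2.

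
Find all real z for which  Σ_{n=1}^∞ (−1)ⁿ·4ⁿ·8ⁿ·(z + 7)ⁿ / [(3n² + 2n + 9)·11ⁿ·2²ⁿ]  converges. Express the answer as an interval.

Apply the ratio test: |a_{n+1}| / |a_n| = [(3n² + 2n + 9)/(3(n+1)² + 2(n+1) + 9)] · 4·8/(11·4), which tends to 8/11 as n → ∞.
Hence the series converges for |z + 7| < 1/(8/11) = 11/8, so the radius of convergence is 11/8.
At z = -45/8: absolute convergence follows by limit comparison with Σ 1/n².
Endpoint z = -67/8: the terms are on the order of 1/n², so the series converges absolutely by comparison with the p-series (p = 2 > 1).

[-67/8, -45/8]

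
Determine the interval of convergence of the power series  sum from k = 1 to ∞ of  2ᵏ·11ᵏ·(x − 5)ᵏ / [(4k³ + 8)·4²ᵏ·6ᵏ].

[7/11, 103/11]

Ratio test: |a_{k+1}/a_k| = [(4k³ + 8)/(4(k+1)³ + 8)] · 2·11/(16·6) → 11/48 as k → ∞.
Hence the series converges for |x − 5| < 1/(11/48) = 48/11, so the radius of convergence is 48/11.
When x = 103/11, the series is dominated by a constant times Σ 1/k³, which converges (p = 3 > 1).
Check x = 7/11: the series is dominated by a constant times Σ 1/k³, which converges (p = 3 > 1).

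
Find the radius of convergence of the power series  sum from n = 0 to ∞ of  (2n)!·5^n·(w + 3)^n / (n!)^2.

The ratio of consecutive coefficients is (2n+1)·(2n+2)/(n+1)² · 5 → 20.
Convergence for |w + 3| · 20 < 1, i.e. |w + 3| < 1/20. So R = 1/20.

R = 1/20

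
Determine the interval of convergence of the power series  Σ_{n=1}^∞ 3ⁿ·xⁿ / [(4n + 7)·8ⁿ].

[-8/3, 8/3)

Apply the ratio test: |a_{n+1}| / |a_n| = [(4n + 7)/(4(n+1) + 7)] · 3/8, which tends to 3/8 as n → ∞.
The series converges when 3/8 · |x| < 1, giving R = 8/3.
Endpoint x = 8/3: the terms behave like c/n; limit comparison with the harmonic series gives divergence.
Endpoint x = -8/3: convergence follows from the alternating series test (terms decrease monotonically to 0).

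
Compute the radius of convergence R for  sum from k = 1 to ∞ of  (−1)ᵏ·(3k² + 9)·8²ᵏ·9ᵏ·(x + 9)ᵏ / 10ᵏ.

By the ratio test, |a_{k+1}/a_k| = [(3(k+1)² + 9)/(3k² + 9)] · 64·9/10 → 288/5.
The series converges when 288/5 · |x + 9| < 1, giving R = 5/288.

R = 5/288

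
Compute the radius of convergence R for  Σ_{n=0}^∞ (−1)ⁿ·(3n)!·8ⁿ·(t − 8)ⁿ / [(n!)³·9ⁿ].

The ratio of consecutive coefficients is (3n+1)·(3n+2)·(3n+3)/(n+1)³ · 8/9 → 24.
Convergence for |t − 8| · 24 < 1, i.e. |t − 8| < 1/24. So R = 1/24.

R = 1/24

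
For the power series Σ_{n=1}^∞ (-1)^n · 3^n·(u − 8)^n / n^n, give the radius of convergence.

Applying the root test, |a_n|^(1/n) = 3/n → 0.
Since the n-th root of |a_n| tends to 0, the series converges for all real u; R = ∞.

R = ∞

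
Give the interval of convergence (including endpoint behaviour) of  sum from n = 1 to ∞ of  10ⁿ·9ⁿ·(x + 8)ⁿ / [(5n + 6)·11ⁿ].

[-731/90, -709/90)

Apply the ratio test: |a_{n+1}| / |a_n| = [(5n + 6)/(5(n+1) + 6)] · 10·9/11, which tends to 90/11 as n → ∞.
Convergence for |x + 8| · 90/11 < 1, i.e. |x + 8| < 11/90. So R = 11/90.
Endpoint x = -709/90: the terms behave like c/n; limit comparison with the harmonic series gives divergence.
At x = -731/90: convergence follows from the alternating series test (terms decrease monotonically to 0).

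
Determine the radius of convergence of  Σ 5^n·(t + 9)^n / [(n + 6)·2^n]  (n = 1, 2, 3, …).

R = 2/5

By the ratio test, |a_{n+1}/a_n| = [(n + 6)/((n+1) + 6)] · 5/2 → 5/2.
Convergence for |t + 9| · 5/2 < 1, i.e. |t + 9| < 2/5. So R = 2/5.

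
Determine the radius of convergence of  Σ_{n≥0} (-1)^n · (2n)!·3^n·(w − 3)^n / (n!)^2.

R = 1/12

Ratio test: |a_{n+1}/a_n| = (2n+1)·(2n+2)/(n+1)² · 3 → 12 as n → ∞.
Hence the series converges for |w − 3| < 1/(12) = 1/12, so the radius of convergence is 1/12.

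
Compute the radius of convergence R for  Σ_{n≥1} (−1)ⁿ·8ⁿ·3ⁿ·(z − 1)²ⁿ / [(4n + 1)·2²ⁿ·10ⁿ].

The ratio of consecutive coefficients is [(4n + 1)/(4(n+1) + 1)] · 8·3/(4·10) → 3/5.
Since the exponent of (z − 1) increases by 2 each term, convergence requires |z − 1|² < 5/3, hence R = √15/3.

R = √15/3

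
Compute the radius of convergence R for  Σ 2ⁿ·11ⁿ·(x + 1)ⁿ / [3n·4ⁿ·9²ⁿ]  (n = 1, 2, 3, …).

Ratio test: |a_{n+1}/a_n| = [3n/3(n+1)] · 2·11/(4·81) → 11/162 as n → ∞.
The series converges when 11/162 · |x + 1| < 1, giving R = 162/11.

R = 162/11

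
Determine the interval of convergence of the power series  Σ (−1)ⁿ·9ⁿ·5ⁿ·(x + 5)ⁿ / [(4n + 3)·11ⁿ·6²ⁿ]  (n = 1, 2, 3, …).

By the ratio test, |a_{n+1}/a_n| = [(4n + 3)/(4(n+1) + 3)] · 9·5/(11·36) → 5/44.
Convergence for |x + 5| · 5/44 < 1, i.e. |x + 5| < 44/5. So R = 44/5.
At x = 19/5: convergence follows from the alternating series test (terms decrease monotonically to 0).
Check x = -69/5: the terms are asymptotic to a nonzero constant times 1/n, so the series diverges by limit comparison with Σ 1/n.

(-69/5, 19/5]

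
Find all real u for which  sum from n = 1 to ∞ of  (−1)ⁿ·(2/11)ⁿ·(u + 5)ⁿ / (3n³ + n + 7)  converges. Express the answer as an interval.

The ratio of consecutive coefficients is [(3n³ + n + 7)/(3(n+1)³ + (n+1) + 7)] · 2/11 → 2/11.
The series converges when 2/11 · |u + 5| < 1, giving R = 11/2.
Check u = 1/2: the terms are on the order of 1/n³, so the series converges absolutely by comparison with the p-series (p = 3 > 1).
Check u = -21/2: absolute convergence follows by limit comparison with Σ 1/n³.

[-21/2, 1/2]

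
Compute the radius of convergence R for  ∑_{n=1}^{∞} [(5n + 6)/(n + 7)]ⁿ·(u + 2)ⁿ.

Applying the root test, |a_n|^(1/n) = (5n + 6)/(n + 7) → 5.
Thus R = 1/(5) = 1/5.

R = 1/5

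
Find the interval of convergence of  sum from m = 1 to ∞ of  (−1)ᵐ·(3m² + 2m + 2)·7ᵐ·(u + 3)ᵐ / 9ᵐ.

(-30/7, -12/7)

Ratio test: |a_{m+1}/a_m| = [(3(m+1)² + 2(m+1) + 2)/(3m² + 2m + 2)] · 7/9 → 7/9 as m → ∞.
Convergence for |u + 3| · 7/9 < 1, i.e. |u + 3| < 9/7. So R = 9/7.
Endpoint u = -12/7: the terms have absolute value of order m², which does not tend to 0, so the series diverges by the divergence test.
Check u = -30/7: the terms have absolute value of order m², which does not tend to 0, so the series diverges by the divergence test.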